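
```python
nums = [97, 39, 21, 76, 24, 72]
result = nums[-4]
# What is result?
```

nums has length 6. Negative index -4 maps to positive index 6 + (-4) = 2. nums[2] = 21.

21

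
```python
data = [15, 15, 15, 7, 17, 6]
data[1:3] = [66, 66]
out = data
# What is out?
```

data starts as [15, 15, 15, 7, 17, 6] (length 6). The slice data[1:3] covers indices [1, 2] with values [15, 15]. Replacing that slice with [66, 66] (same length) produces [15, 66, 66, 7, 17, 6].

[15, 66, 66, 7, 17, 6]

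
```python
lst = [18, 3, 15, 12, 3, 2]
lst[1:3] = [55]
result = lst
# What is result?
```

lst starts as [18, 3, 15, 12, 3, 2] (length 6). The slice lst[1:3] covers indices [1, 2] with values [3, 15]. Replacing that slice with [55] (different length) produces [18, 55, 12, 3, 2].

[18, 55, 12, 3, 2]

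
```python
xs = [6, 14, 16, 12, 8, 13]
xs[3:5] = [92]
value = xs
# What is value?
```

xs starts as [6, 14, 16, 12, 8, 13] (length 6). The slice xs[3:5] covers indices [3, 4] with values [12, 8]. Replacing that slice with [92] (different length) produces [6, 14, 16, 92, 13].

[6, 14, 16, 92, 13]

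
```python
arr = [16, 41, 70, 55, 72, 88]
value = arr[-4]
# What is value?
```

arr has length 6. Negative index -4 maps to positive index 6 + (-4) = 2. arr[2] = 70.

70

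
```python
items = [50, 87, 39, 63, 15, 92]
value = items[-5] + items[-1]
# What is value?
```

items has length 6. Negative index -5 maps to positive index 6 + (-5) = 1. items[1] = 87.
items has length 6. Negative index -1 maps to positive index 6 + (-1) = 5. items[5] = 92.
Sum: 87 + 92 = 179.

179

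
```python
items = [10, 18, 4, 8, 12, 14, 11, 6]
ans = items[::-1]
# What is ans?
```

items has length 8. The slice items[::-1] selects indices [7, 6, 5, 4, 3, 2, 1, 0] (7->6, 6->11, 5->14, 4->12, 3->8, 2->4, 1->18, 0->10), giving [6, 11, 14, 12, 8, 4, 18, 10].

[6, 11, 14, 12, 8, 4, 18, 10]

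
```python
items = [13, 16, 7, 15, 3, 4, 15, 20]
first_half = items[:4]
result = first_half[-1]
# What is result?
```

items has length 8. The slice items[:4] selects indices [0, 1, 2, 3] (0->13, 1->16, 2->7, 3->15), giving [13, 16, 7, 15]. So first_half = [13, 16, 7, 15]. Then first_half[-1] = 15.

15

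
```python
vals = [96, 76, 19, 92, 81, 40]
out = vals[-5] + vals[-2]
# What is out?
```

vals has length 6. Negative index -5 maps to positive index 6 + (-5) = 1. vals[1] = 76.
vals has length 6. Negative index -2 maps to positive index 6 + (-2) = 4. vals[4] = 81.
Sum: 76 + 81 = 157.

157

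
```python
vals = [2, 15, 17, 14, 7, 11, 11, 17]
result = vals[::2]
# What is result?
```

vals has length 8. The slice vals[::2] selects indices [0, 2, 4, 6] (0->2, 2->17, 4->7, 6->11), giving [2, 17, 7, 11].

[2, 17, 7, 11]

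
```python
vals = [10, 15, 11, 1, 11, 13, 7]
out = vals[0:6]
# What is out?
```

vals has length 7. The slice vals[0:6] selects indices [0, 1, 2, 3, 4, 5] (0->10, 1->15, 2->11, 3->1, 4->11, 5->13), giving [10, 15, 11, 1, 11, 13].

[10, 15, 11, 1, 11, 13]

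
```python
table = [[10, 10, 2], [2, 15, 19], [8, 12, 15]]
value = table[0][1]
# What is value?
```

table[0] = [10, 10, 2]. Taking column 1 of that row yields 10.

10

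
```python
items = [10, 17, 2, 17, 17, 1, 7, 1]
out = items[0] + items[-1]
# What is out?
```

items has length 8. items[0] = 10.
items has length 8. Negative index -1 maps to positive index 8 + (-1) = 7. items[7] = 1.
Sum: 10 + 1 = 11.

11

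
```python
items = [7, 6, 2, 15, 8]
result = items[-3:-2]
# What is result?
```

items has length 5. The slice items[-3:-2] selects indices [2] (2->2), giving [2].

[2]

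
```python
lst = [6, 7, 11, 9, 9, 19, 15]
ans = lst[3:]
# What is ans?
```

lst has length 7. The slice lst[3:] selects indices [3, 4, 5, 6] (3->9, 4->9, 5->19, 6->15), giving [9, 9, 19, 15].

[9, 9, 19, 15]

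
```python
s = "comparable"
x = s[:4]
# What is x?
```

s has length 10. The slice s[:4] selects indices [0, 1, 2, 3] (0->'c', 1->'o', 2->'m', 3->'p'), giving 'comp'.

'comp'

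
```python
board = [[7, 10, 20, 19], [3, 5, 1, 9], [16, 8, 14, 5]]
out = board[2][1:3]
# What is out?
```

board[2] = [16, 8, 14, 5]. board[2] has length 4. The slice board[2][1:3] selects indices [1, 2] (1->8, 2->14), giving [8, 14].

[8, 14]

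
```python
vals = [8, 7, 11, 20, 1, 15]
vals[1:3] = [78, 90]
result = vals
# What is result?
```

vals starts as [8, 7, 11, 20, 1, 15] (length 6). The slice vals[1:3] covers indices [1, 2] with values [7, 11]. Replacing that slice with [78, 90] (same length) produces [8, 78, 90, 20, 1, 15].

[8, 78, 90, 20, 1, 15]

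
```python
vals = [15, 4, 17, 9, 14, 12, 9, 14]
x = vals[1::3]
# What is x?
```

vals has length 8. The slice vals[1::3] selects indices [1, 4, 7] (1->4, 4->14, 7->14), giving [4, 14, 14].

[4, 14, 14]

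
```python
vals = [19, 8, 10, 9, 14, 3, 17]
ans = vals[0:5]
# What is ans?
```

vals has length 7. The slice vals[0:5] selects indices [0, 1, 2, 3, 4] (0->19, 1->8, 2->10, 3->9, 4->14), giving [19, 8, 10, 9, 14].

[19, 8, 10, 9, 14]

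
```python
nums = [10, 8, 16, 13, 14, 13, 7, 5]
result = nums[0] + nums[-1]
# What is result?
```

nums has length 8. nums[0] = 10.
nums has length 8. Negative index -1 maps to positive index 8 + (-1) = 7. nums[7] = 5.
Sum: 10 + 5 = 15.

15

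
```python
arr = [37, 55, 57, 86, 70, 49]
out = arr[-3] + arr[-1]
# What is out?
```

arr has length 6. Negative index -3 maps to positive index 6 + (-3) = 3. arr[3] = 86.
arr has length 6. Negative index -1 maps to positive index 6 + (-1) = 5. arr[5] = 49.
Sum: 86 + 49 = 135.

135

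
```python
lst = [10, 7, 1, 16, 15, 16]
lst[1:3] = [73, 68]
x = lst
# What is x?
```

lst starts as [10, 7, 1, 16, 15, 16] (length 6). The slice lst[1:3] covers indices [1, 2] with values [7, 1]. Replacing that slice with [73, 68] (same length) produces [10, 73, 68, 16, 15, 16].

[10, 73, 68, 16, 15, 16]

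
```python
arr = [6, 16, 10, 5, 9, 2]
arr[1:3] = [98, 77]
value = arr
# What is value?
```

arr starts as [6, 16, 10, 5, 9, 2] (length 6). The slice arr[1:3] covers indices [1, 2] with values [16, 10]. Replacing that slice with [98, 77] (same length) produces [6, 98, 77, 5, 9, 2].

[6, 98, 77, 5, 9, 2]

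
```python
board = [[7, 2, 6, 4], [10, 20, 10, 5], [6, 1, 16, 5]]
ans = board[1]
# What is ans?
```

board has 3 rows. Row 1 is [10, 20, 10, 5].

[10, 20, 10, 5]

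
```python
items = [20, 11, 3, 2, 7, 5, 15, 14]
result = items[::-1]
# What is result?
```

items has length 8. The slice items[::-1] selects indices [7, 6, 5, 4, 3, 2, 1, 0] (7->14, 6->15, 5->5, 4->7, 3->2, 2->3, 1->11, 0->20), giving [14, 15, 5, 7, 2, 3, 11, 20].

[14, 15, 5, 7, 2, 3, 11, 20]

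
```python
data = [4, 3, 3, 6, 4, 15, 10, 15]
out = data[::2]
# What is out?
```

data has length 8. The slice data[::2] selects indices [0, 2, 4, 6] (0->4, 2->3, 4->4, 6->10), giving [4, 3, 4, 10].

[4, 3, 4, 10]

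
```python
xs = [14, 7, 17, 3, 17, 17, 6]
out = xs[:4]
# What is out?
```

xs has length 7. The slice xs[:4] selects indices [0, 1, 2, 3] (0->14, 1->7, 2->17, 3->3), giving [14, 7, 17, 3].

[14, 7, 17, 3]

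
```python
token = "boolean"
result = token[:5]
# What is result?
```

token has length 7. The slice token[:5] selects indices [0, 1, 2, 3, 4] (0->'b', 1->'o', 2->'o', 3->'l', 4->'e'), giving 'boole'.

'boole'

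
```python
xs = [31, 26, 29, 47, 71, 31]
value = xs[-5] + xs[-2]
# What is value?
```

xs has length 6. Negative index -5 maps to positive index 6 + (-5) = 1. xs[1] = 26.
xs has length 6. Negative index -2 maps to positive index 6 + (-2) = 4. xs[4] = 71.
Sum: 26 + 71 = 97.

97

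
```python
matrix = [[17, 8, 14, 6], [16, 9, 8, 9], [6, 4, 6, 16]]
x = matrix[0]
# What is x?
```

matrix has 3 rows. Row 0 is [17, 8, 14, 6].

[17, 8, 14, 6]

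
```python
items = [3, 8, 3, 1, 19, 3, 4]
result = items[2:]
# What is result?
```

items has length 7. The slice items[2:] selects indices [2, 3, 4, 5, 6] (2->3, 3->1, 4->19, 5->3, 6->4), giving [3, 1, 19, 3, 4].

[3, 1, 19, 3, 4]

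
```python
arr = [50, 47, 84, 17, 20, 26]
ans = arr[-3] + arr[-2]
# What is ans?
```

arr has length 6. Negative index -3 maps to positive index 6 + (-3) = 3. arr[3] = 17.
arr has length 6. Negative index -2 maps to positive index 6 + (-2) = 4. arr[4] = 20.
Sum: 17 + 20 = 37.

37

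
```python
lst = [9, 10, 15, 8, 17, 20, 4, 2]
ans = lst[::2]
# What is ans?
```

lst has length 8. The slice lst[::2] selects indices [0, 2, 4, 6] (0->9, 2->15, 4->17, 6->4), giving [9, 15, 17, 4].

[9, 15, 17, 4]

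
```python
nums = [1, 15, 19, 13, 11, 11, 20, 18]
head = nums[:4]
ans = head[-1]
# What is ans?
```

nums has length 8. The slice nums[:4] selects indices [0, 1, 2, 3] (0->1, 1->15, 2->19, 3->13), giving [1, 15, 19, 13]. So head = [1, 15, 19, 13]. Then head[-1] = 13.

13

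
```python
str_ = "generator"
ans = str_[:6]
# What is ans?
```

str_ has length 9. The slice str_[:6] selects indices [0, 1, 2, 3, 4, 5] (0->'g', 1->'e', 2->'n', 3->'e', 4->'r', 5->'a'), giving 'genera'.

'genera'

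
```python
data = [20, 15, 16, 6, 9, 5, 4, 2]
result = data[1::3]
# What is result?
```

data has length 8. The slice data[1::3] selects indices [1, 4, 7] (1->15, 4->9, 7->2), giving [15, 9, 2].

[15, 9, 2]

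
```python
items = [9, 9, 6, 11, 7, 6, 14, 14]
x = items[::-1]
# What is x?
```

items has length 8. The slice items[::-1] selects indices [7, 6, 5, 4, 3, 2, 1, 0] (7->14, 6->14, 5->6, 4->7, 3->11, 2->6, 1->9, 0->9), giving [14, 14, 6, 7, 11, 6, 9, 9].

[14, 14, 6, 7, 11, 6, 9, 9]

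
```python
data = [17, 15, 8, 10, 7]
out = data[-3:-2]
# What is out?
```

data has length 5. The slice data[-3:-2] selects indices [2] (2->8), giving [8].

[8]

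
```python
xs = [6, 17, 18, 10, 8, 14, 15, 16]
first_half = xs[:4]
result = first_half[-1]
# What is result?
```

xs has length 8. The slice xs[:4] selects indices [0, 1, 2, 3] (0->6, 1->17, 2->18, 3->10), giving [6, 17, 18, 10]. So first_half = [6, 17, 18, 10]. Then first_half[-1] = 10.

10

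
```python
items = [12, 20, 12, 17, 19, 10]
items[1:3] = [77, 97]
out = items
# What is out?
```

items starts as [12, 20, 12, 17, 19, 10] (length 6). The slice items[1:3] covers indices [1, 2] with values [20, 12]. Replacing that slice with [77, 97] (same length) produces [12, 77, 97, 17, 19, 10].

[12, 77, 97, 17, 19, 10]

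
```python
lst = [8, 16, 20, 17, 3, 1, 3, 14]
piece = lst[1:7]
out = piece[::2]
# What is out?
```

lst has length 8. The slice lst[1:7] selects indices [1, 2, 3, 4, 5, 6] (1->16, 2->20, 3->17, 4->3, 5->1, 6->3), giving [16, 20, 17, 3, 1, 3]. So piece = [16, 20, 17, 3, 1, 3]. piece has length 6. The slice piece[::2] selects indices [0, 2, 4] (0->16, 2->17, 4->1), giving [16, 17, 1].

[16, 17, 1]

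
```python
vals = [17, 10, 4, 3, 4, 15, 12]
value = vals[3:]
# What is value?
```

vals has length 7. The slice vals[3:] selects indices [3, 4, 5, 6] (3->3, 4->4, 5->15, 6->12), giving [3, 4, 15, 12].

[3, 4, 15, 12]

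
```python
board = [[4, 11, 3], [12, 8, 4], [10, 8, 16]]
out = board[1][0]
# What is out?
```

board[1] = [12, 8, 4]. Taking column 0 of that row yields 12.

12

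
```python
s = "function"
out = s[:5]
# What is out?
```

s has length 8. The slice s[:5] selects indices [0, 1, 2, 3, 4] (0->'f', 1->'u', 2->'n', 3->'c', 4->'t'), giving 'funct'.

'funct'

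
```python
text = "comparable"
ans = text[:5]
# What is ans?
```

text has length 10. The slice text[:5] selects indices [0, 1, 2, 3, 4] (0->'c', 1->'o', 2->'m', 3->'p', 4->'a'), giving 'compa'.

'compa'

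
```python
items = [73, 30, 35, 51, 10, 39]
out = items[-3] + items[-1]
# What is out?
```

items has length 6. Negative index -3 maps to positive index 6 + (-3) = 3. items[3] = 51.
items has length 6. Negative index -1 maps to positive index 6 + (-1) = 5. items[5] = 39.
Sum: 51 + 39 = 90.

90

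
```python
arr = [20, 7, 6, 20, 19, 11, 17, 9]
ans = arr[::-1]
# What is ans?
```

arr has length 8. The slice arr[::-1] selects indices [7, 6, 5, 4, 3, 2, 1, 0] (7->9, 6->17, 5->11, 4->19, 3->20, 2->6, 1->7, 0->20), giving [9, 17, 11, 19, 20, 6, 7, 20].

[9, 17, 11, 19, 20, 6, 7, 20]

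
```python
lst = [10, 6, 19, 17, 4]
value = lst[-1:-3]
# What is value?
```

lst has length 5. The slice lst[-1:-3] resolves to an empty index range, so the result is [].

[]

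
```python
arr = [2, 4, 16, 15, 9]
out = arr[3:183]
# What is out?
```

arr has length 5. The slice arr[3:183] selects indices [3, 4] (3->15, 4->9), giving [15, 9].

[15, 9]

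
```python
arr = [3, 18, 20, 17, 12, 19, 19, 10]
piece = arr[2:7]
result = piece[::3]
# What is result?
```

arr has length 8. The slice arr[2:7] selects indices [2, 3, 4, 5, 6] (2->20, 3->17, 4->12, 5->19, 6->19), giving [20, 17, 12, 19, 19]. So piece = [20, 17, 12, 19, 19]. piece has length 5. The slice piece[::3] selects indices [0, 3] (0->20, 3->19), giving [20, 19].

[20, 19]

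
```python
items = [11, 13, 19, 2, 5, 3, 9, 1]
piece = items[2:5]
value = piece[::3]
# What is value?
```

items has length 8. The slice items[2:5] selects indices [2, 3, 4] (2->19, 3->2, 4->5), giving [19, 2, 5]. So piece = [19, 2, 5]. piece has length 3. The slice piece[::3] selects indices [0] (0->19), giving [19].

[19]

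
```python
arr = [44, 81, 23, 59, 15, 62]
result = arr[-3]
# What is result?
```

arr has length 6. Negative index -3 maps to positive index 6 + (-3) = 3. arr[3] = 59.

59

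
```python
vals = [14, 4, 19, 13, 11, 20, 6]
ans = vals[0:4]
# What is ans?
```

vals has length 7. The slice vals[0:4] selects indices [0, 1, 2, 3] (0->14, 1->4, 2->19, 3->13), giving [14, 4, 19, 13].

[14, 4, 19, 13]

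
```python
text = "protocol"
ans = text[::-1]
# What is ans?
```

text has length 8. The slice text[::-1] selects indices [7, 6, 5, 4, 3, 2, 1, 0] (7->'l', 6->'o', 5->'c', 4->'o', 3->'t', 2->'o', 1->'r', 0->'p'), giving 'locotorp'.

'locotorp'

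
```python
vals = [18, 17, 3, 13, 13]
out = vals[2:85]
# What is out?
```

vals has length 5. The slice vals[2:85] selects indices [2, 3, 4] (2->3, 3->13, 4->13), giving [3, 13, 13].

[3, 13, 13]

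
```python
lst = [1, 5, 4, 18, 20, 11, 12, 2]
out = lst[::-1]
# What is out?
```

lst has length 8. The slice lst[::-1] selects indices [7, 6, 5, 4, 3, 2, 1, 0] (7->2, 6->12, 5->11, 4->20, 3->18, 2->4, 1->5, 0->1), giving [2, 12, 11, 20, 18, 4, 5, 1].

[2, 12, 11, 20, 18, 4, 5, 1]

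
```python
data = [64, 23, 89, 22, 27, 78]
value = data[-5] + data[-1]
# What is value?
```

data has length 6. Negative index -5 maps to positive index 6 + (-5) = 1. data[1] = 23.
data has length 6. Negative index -1 maps to positive index 6 + (-1) = 5. data[5] = 78.
Sum: 23 + 78 = 101.

101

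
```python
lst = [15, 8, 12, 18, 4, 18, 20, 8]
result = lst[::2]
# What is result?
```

lst has length 8. The slice lst[::2] selects indices [0, 2, 4, 6] (0->15, 2->12, 4->4, 6->20), giving [15, 12, 4, 20].

[15, 12, 4, 20]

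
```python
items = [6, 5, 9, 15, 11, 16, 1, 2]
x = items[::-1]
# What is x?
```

items has length 8. The slice items[::-1] selects indices [7, 6, 5, 4, 3, 2, 1, 0] (7->2, 6->1, 5->16, 4->11, 3->15, 2->9, 1->5, 0->6), giving [2, 1, 16, 11, 15, 9, 5, 6].

[2, 1, 16, 11, 15, 9, 5, 6]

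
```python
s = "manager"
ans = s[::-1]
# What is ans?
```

s has length 7. The slice s[::-1] selects indices [6, 5, 4, 3, 2, 1, 0] (6->'r', 5->'e', 4->'g', 3->'a', 2->'n', 1->'a', 0->'m'), giving 'reganam'.

'reganam'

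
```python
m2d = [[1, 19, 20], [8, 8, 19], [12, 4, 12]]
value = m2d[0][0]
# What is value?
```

m2d[0] = [1, 19, 20]. Taking column 0 of that row yields 1.

1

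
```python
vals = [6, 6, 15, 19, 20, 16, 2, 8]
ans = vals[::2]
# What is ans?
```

vals has length 8. The slice vals[::2] selects indices [0, 2, 4, 6] (0->6, 2->15, 4->20, 6->2), giving [6, 15, 20, 2].

[6, 15, 20, 2]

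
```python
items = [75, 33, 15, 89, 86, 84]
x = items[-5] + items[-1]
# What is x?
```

items has length 6. Negative index -5 maps to positive index 6 + (-5) = 1. items[1] = 33.
items has length 6. Negative index -1 maps to positive index 6 + (-1) = 5. items[5] = 84.
Sum: 33 + 84 = 117.

117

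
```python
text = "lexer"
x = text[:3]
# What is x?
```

text has length 5. The slice text[:3] selects indices [0, 1, 2] (0->'l', 1->'e', 2->'x'), giving 'lex'.

'lex'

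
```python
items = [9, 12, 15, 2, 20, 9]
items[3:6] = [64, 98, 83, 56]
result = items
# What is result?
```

items starts as [9, 12, 15, 2, 20, 9] (length 6). The slice items[3:6] covers indices [3, 4, 5] with values [2, 20, 9]. Replacing that slice with [64, 98, 83, 56] (different length) produces [9, 12, 15, 64, 98, 83, 56].

[9, 12, 15, 64, 98, 83, 56]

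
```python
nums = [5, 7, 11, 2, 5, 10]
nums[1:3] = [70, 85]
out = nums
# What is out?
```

nums starts as [5, 7, 11, 2, 5, 10] (length 6). The slice nums[1:3] covers indices [1, 2] with values [7, 11]. Replacing that slice with [70, 85] (same length) produces [5, 70, 85, 2, 5, 10].

[5, 70, 85, 2, 5, 10]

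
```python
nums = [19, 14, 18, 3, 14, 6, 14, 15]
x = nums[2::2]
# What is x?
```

nums has length 8. The slice nums[2::2] selects indices [2, 4, 6] (2->18, 4->14, 6->14), giving [18, 14, 14].

[18, 14, 14]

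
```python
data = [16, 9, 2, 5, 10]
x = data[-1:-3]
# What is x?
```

data has length 5. The slice data[-1:-3] resolves to an empty index range, so the result is [].

[]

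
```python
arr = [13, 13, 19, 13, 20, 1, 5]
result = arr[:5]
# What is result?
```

arr has length 7. The slice arr[:5] selects indices [0, 1, 2, 3, 4] (0->13, 1->13, 2->19, 3->13, 4->20), giving [13, 13, 19, 13, 20].

[13, 13, 19, 13, 20]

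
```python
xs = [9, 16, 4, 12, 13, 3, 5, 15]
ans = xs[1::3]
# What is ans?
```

xs has length 8. The slice xs[1::3] selects indices [1, 4, 7] (1->16, 4->13, 7->15), giving [16, 13, 15].

[16, 13, 15]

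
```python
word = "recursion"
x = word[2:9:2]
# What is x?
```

word has length 9. The slice word[2:9:2] selects indices [2, 4, 6, 8] (2->'c', 4->'r', 6->'i', 8->'n'), giving 'crin'.

'crin'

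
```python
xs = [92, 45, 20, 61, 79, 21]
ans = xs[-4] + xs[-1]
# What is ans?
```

xs has length 6. Negative index -4 maps to positive index 6 + (-4) = 2. xs[2] = 20.
xs has length 6. Negative index -1 maps to positive index 6 + (-1) = 5. xs[5] = 21.
Sum: 20 + 21 = 41.

41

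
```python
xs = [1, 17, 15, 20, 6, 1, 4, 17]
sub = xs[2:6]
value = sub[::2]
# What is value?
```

xs has length 8. The slice xs[2:6] selects indices [2, 3, 4, 5] (2->15, 3->20, 4->6, 5->1), giving [15, 20, 6, 1]. So sub = [15, 20, 6, 1]. sub has length 4. The slice sub[::2] selects indices [0, 2] (0->15, 2->6), giving [15, 6].

[15, 6]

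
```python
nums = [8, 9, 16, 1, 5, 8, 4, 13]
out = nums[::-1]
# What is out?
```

nums has length 8. The slice nums[::-1] selects indices [7, 6, 5, 4, 3, 2, 1, 0] (7->13, 6->4, 5->8, 4->5, 3->1, 2->16, 1->9, 0->8), giving [13, 4, 8, 5, 1, 16, 9, 8].

[13, 4, 8, 5, 1, 16, 9, 8]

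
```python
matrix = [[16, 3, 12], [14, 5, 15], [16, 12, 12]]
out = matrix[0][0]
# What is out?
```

matrix[0] = [16, 3, 12]. Taking column 0 of that row yields 16.

16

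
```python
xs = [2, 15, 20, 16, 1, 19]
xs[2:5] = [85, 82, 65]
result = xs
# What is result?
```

xs starts as [2, 15, 20, 16, 1, 19] (length 6). The slice xs[2:5] covers indices [2, 3, 4] with values [20, 16, 1]. Replacing that slice with [85, 82, 65] (same length) produces [2, 15, 85, 82, 65, 19].

[2, 15, 85, 82, 65, 19]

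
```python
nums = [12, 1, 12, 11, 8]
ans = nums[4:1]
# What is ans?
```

nums has length 5. The slice nums[4:1] resolves to an empty index range, so the result is [].

[]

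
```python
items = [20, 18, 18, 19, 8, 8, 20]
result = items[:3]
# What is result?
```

items has length 7. The slice items[:3] selects indices [0, 1, 2] (0->20, 1->18, 2->18), giving [20, 18, 18].

[20, 18, 18]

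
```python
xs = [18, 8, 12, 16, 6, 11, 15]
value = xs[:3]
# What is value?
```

xs has length 7. The slice xs[:3] selects indices [0, 1, 2] (0->18, 1->8, 2->12), giving [18, 8, 12].

[18, 8, 12]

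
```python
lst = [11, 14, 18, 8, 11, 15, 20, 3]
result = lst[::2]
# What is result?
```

lst has length 8. The slice lst[::2] selects indices [0, 2, 4, 6] (0->11, 2->18, 4->11, 6->20), giving [11, 18, 11, 20].

[11, 18, 11, 20]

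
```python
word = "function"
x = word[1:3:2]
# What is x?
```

word has length 8. The slice word[1:3:2] selects indices [1] (1->'u'), giving 'u'.

'u'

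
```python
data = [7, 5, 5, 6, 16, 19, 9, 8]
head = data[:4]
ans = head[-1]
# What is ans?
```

data has length 8. The slice data[:4] selects indices [0, 1, 2, 3] (0->7, 1->5, 2->5, 3->6), giving [7, 5, 5, 6]. So head = [7, 5, 5, 6]. Then head[-1] = 6.

6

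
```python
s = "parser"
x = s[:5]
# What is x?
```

s has length 6. The slice s[:5] selects indices [0, 1, 2, 3, 4] (0->'p', 1->'a', 2->'r', 3->'s', 4->'e'), giving 'parse'.

'parse'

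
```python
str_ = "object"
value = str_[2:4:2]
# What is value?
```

str_ has length 6. The slice str_[2:4:2] selects indices [2] (2->'j'), giving 'j'.

'j'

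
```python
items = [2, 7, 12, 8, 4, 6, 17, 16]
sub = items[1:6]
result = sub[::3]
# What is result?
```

items has length 8. The slice items[1:6] selects indices [1, 2, 3, 4, 5] (1->7, 2->12, 3->8, 4->4, 5->6), giving [7, 12, 8, 4, 6]. So sub = [7, 12, 8, 4, 6]. sub has length 5. The slice sub[::3] selects indices [0, 3] (0->7, 3->4), giving [7, 4].

[7, 4]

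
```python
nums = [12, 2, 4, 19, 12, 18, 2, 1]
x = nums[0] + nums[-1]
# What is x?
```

nums has length 8. nums[0] = 12.
nums has length 8. Negative index -1 maps to positive index 8 + (-1) = 7. nums[7] = 1.
Sum: 12 + 1 = 13.

13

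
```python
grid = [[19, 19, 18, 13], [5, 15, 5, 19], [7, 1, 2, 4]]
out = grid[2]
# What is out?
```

grid has 3 rows. Row 2 is [7, 1, 2, 4].

[7, 1, 2, 4]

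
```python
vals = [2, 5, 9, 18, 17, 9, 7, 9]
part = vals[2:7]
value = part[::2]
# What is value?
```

vals has length 8. The slice vals[2:7] selects indices [2, 3, 4, 5, 6] (2->9, 3->18, 4->17, 5->9, 6->7), giving [9, 18, 17, 9, 7]. So part = [9, 18, 17, 9, 7]. part has length 5. The slice part[::2] selects indices [0, 2, 4] (0->9, 2->17, 4->7), giving [9, 17, 7].

[9, 17, 7]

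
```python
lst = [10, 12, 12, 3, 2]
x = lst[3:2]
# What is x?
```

lst has length 5. The slice lst[3:2] resolves to an empty index range, so the result is [].

[]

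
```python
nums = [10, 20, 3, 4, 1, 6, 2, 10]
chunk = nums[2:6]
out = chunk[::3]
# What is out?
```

nums has length 8. The slice nums[2:6] selects indices [2, 3, 4, 5] (2->3, 3->4, 4->1, 5->6), giving [3, 4, 1, 6]. So chunk = [3, 4, 1, 6]. chunk has length 4. The slice chunk[::3] selects indices [0, 3] (0->3, 3->6), giving [3, 6].

[3, 6]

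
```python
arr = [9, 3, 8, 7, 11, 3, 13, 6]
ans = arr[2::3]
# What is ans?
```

arr has length 8. The slice arr[2::3] selects indices [2, 5] (2->8, 5->3), giving [8, 3].

[8, 3]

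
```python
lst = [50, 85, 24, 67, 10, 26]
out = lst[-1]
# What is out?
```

lst has length 6. Negative index -1 maps to positive index 6 + (-1) = 5. lst[5] = 26.

26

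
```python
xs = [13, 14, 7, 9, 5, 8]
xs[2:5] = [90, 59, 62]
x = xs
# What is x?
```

xs starts as [13, 14, 7, 9, 5, 8] (length 6). The slice xs[2:5] covers indices [2, 3, 4] with values [7, 9, 5]. Replacing that slice with [90, 59, 62] (same length) produces [13, 14, 90, 59, 62, 8].

[13, 14, 90, 59, 62, 8]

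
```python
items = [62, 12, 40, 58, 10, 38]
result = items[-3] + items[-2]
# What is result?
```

items has length 6. Negative index -3 maps to positive index 6 + (-3) = 3. items[3] = 58.
items has length 6. Negative index -2 maps to positive index 6 + (-2) = 4. items[4] = 10.
Sum: 58 + 10 = 68.

68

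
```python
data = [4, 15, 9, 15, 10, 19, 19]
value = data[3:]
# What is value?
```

data has length 7. The slice data[3:] selects indices [3, 4, 5, 6] (3->15, 4->10, 5->19, 6->19), giving [15, 10, 19, 19].

[15, 10, 19, 19]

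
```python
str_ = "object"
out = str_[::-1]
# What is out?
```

str_ has length 6. The slice str_[::-1] selects indices [5, 4, 3, 2, 1, 0] (5->'t', 4->'c', 3->'e', 2->'j', 1->'b', 0->'o'), giving 'tcejbo'.

'tcejbo'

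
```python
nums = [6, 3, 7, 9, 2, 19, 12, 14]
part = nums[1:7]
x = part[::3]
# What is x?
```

nums has length 8. The slice nums[1:7] selects indices [1, 2, 3, 4, 5, 6] (1->3, 2->7, 3->9, 4->2, 5->19, 6->12), giving [3, 7, 9, 2, 19, 12]. So part = [3, 7, 9, 2, 19, 12]. part has length 6. The slice part[::3] selects indices [0, 3] (0->3, 3->2), giving [3, 2].

[3, 2]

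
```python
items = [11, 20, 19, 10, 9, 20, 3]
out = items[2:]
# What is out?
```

items has length 7. The slice items[2:] selects indices [2, 3, 4, 5, 6] (2->19, 3->10, 4->9, 5->20, 6->3), giving [19, 10, 9, 20, 3].

[19, 10, 9, 20, 3]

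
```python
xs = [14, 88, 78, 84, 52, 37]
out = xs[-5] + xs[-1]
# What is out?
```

xs has length 6. Negative index -5 maps to positive index 6 + (-5) = 1. xs[1] = 88.
xs has length 6. Negative index -1 maps to positive index 6 + (-1) = 5. xs[5] = 37.
Sum: 88 + 37 = 125.

125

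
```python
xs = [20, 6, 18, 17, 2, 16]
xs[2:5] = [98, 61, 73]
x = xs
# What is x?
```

xs starts as [20, 6, 18, 17, 2, 16] (length 6). The slice xs[2:5] covers indices [2, 3, 4] with values [18, 17, 2]. Replacing that slice with [98, 61, 73] (same length) produces [20, 6, 98, 61, 73, 16].

[20, 6, 98, 61, 73, 16]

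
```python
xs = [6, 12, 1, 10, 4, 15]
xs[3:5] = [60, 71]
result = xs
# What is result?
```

xs starts as [6, 12, 1, 10, 4, 15] (length 6). The slice xs[3:5] covers indices [3, 4] with values [10, 4]. Replacing that slice with [60, 71] (same length) produces [6, 12, 1, 60, 71, 15].

[6, 12, 1, 60, 71, 15]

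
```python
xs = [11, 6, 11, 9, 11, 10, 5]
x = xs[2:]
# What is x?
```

xs has length 7. The slice xs[2:] selects indices [2, 3, 4, 5, 6] (2->11, 3->9, 4->11, 5->10, 6->5), giving [11, 9, 11, 10, 5].

[11, 9, 11, 10, 5]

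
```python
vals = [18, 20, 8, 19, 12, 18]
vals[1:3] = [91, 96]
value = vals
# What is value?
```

vals starts as [18, 20, 8, 19, 12, 18] (length 6). The slice vals[1:3] covers indices [1, 2] with values [20, 8]. Replacing that slice with [91, 96] (same length) produces [18, 91, 96, 19, 12, 18].

[18, 91, 96, 19, 12, 18]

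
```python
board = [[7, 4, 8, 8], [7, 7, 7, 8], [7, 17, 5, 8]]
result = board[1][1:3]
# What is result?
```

board[1] = [7, 7, 7, 8]. board[1] has length 4. The slice board[1][1:3] selects indices [1, 2] (1->7, 2->7), giving [7, 7].

[7, 7]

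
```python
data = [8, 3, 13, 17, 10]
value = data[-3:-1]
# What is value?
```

data has length 5. The slice data[-3:-1] selects indices [2, 3] (2->13, 3->17), giving [13, 17].

[13, 17]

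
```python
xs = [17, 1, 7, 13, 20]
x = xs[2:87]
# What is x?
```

xs has length 5. The slice xs[2:87] selects indices [2, 3, 4] (2->7, 3->13, 4->20), giving [7, 13, 20].

[7, 13, 20]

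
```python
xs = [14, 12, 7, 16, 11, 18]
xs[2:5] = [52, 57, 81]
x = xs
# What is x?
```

xs starts as [14, 12, 7, 16, 11, 18] (length 6). The slice xs[2:5] covers indices [2, 3, 4] with values [7, 16, 11]. Replacing that slice with [52, 57, 81] (same length) produces [14, 12, 52, 57, 81, 18].

[14, 12, 52, 57, 81, 18]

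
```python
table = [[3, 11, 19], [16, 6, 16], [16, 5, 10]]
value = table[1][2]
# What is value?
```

table[1] = [16, 6, 16]. Taking column 2 of that row yields 16.

16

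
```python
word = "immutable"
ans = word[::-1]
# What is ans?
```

word has length 9. The slice word[::-1] selects indices [8, 7, 6, 5, 4, 3, 2, 1, 0] (8->'e', 7->'l', 6->'b', 5->'a', 4->'t', 3->'u', 2->'m', 1->'m', 0->'i'), giving 'elbatummi'.

'elbatummi'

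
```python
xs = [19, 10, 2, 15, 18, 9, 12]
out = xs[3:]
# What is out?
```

xs has length 7. The slice xs[3:] selects indices [3, 4, 5, 6] (3->15, 4->18, 5->9, 6->12), giving [15, 18, 9, 12].

[15, 18, 9, 12]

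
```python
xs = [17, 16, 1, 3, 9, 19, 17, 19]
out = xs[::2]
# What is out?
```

xs has length 8. The slice xs[::2] selects indices [0, 2, 4, 6] (0->17, 2->1, 4->9, 6->17), giving [17, 1, 9, 17].

[17, 1, 9, 17]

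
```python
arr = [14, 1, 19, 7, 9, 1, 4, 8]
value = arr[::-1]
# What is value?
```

arr has length 8. The slice arr[::-1] selects indices [7, 6, 5, 4, 3, 2, 1, 0] (7->8, 6->4, 5->1, 4->9, 3->7, 2->19, 1->1, 0->14), giving [8, 4, 1, 9, 7, 19, 1, 14].

[8, 4, 1, 9, 7, 19, 1, 14]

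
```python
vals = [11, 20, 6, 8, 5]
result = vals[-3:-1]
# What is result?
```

vals has length 5. The slice vals[-3:-1] selects indices [2, 3] (2->6, 3->8), giving [6, 8].

[6, 8]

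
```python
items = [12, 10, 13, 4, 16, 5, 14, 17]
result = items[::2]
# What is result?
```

items has length 8. The slice items[::2] selects indices [0, 2, 4, 6] (0->12, 2->13, 4->16, 6->14), giving [12, 13, 16, 14].

[12, 13, 16, 14]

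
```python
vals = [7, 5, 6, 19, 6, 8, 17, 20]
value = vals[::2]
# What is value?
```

vals has length 8. The slice vals[::2] selects indices [0, 2, 4, 6] (0->7, 2->6, 4->6, 6->17), giving [7, 6, 6, 17].

[7, 6, 6, 17]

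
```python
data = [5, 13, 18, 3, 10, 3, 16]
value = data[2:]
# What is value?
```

data has length 7. The slice data[2:] selects indices [2, 3, 4, 5, 6] (2->18, 3->3, 4->10, 5->3, 6->16), giving [18, 3, 10, 3, 16].

[18, 3, 10, 3, 16]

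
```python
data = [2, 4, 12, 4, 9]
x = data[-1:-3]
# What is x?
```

data has length 5. The slice data[-1:-3] resolves to an empty index range, so the result is [].

[]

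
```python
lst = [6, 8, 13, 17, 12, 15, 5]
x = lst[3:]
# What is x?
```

lst has length 7. The slice lst[3:] selects indices [3, 4, 5, 6] (3->17, 4->12, 5->15, 6->5), giving [17, 12, 15, 5].

[17, 12, 15, 5]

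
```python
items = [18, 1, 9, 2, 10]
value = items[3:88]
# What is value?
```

items has length 5. The slice items[3:88] selects indices [3, 4] (3->2, 4->10), giving [2, 10].

[2, 10]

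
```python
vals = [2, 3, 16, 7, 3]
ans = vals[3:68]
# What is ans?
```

vals has length 5. The slice vals[3:68] selects indices [3, 4] (3->7, 4->3), giving [7, 3].

[7, 3]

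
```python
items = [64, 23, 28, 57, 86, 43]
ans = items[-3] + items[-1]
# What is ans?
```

items has length 6. Negative index -3 maps to positive index 6 + (-3) = 3. items[3] = 57.
items has length 6. Negative index -1 maps to positive index 6 + (-1) = 5. items[5] = 43.
Sum: 57 + 43 = 100.

100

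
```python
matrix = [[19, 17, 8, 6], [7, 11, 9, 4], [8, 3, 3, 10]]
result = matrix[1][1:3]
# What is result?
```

matrix[1] = [7, 11, 9, 4]. matrix[1] has length 4. The slice matrix[1][1:3] selects indices [1, 2] (1->11, 2->9), giving [11, 9].

[11, 9]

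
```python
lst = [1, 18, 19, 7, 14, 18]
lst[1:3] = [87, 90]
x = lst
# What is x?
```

lst starts as [1, 18, 19, 7, 14, 18] (length 6). The slice lst[1:3] covers indices [1, 2] with values [18, 19]. Replacing that slice with [87, 90] (same length) produces [1, 87, 90, 7, 14, 18].

[1, 87, 90, 7, 14, 18]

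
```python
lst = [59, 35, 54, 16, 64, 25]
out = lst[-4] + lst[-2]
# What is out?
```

lst has length 6. Negative index -4 maps to positive index 6 + (-4) = 2. lst[2] = 54.
lst has length 6. Negative index -2 maps to positive index 6 + (-2) = 4. lst[4] = 64.
Sum: 54 + 64 = 118.

118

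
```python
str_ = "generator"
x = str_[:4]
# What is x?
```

str_ has length 9. The slice str_[:4] selects indices [0, 1, 2, 3] (0->'g', 1->'e', 2->'n', 3->'e'), giving 'gene'.

'gene'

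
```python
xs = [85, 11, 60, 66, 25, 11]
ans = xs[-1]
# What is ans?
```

xs has length 6. Negative index -1 maps to positive index 6 + (-1) = 5. xs[5] = 11.

11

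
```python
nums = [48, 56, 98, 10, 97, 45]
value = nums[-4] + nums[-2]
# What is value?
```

nums has length 6. Negative index -4 maps to positive index 6 + (-4) = 2. nums[2] = 98.
nums has length 6. Negative index -2 maps to positive index 6 + (-2) = 4. nums[4] = 97.
Sum: 98 + 97 = 195.

195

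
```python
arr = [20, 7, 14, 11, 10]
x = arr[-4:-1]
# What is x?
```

arr has length 5. The slice arr[-4:-1] selects indices [1, 2, 3] (1->7, 2->14, 3->11), giving [7, 14, 11].

[7, 14, 11]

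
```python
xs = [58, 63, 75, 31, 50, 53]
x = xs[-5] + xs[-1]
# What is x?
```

xs has length 6. Negative index -5 maps to positive index 6 + (-5) = 1. xs[1] = 63.
xs has length 6. Negative index -1 maps to positive index 6 + (-1) = 5. xs[5] = 53.
Sum: 63 + 53 = 116.

116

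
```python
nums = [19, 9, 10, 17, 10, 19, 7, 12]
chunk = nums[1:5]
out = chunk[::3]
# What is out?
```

nums has length 8. The slice nums[1:5] selects indices [1, 2, 3, 4] (1->9, 2->10, 3->17, 4->10), giving [9, 10, 17, 10]. So chunk = [9, 10, 17, 10]. chunk has length 4. The slice chunk[::3] selects indices [0, 3] (0->9, 3->10), giving [9, 10].

[9, 10]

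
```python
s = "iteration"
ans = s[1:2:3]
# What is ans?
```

s has length 9. The slice s[1:2:3] selects indices [1] (1->'t'), giving 't'.

't'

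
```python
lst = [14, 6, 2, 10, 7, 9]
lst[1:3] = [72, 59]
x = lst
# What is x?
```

lst starts as [14, 6, 2, 10, 7, 9] (length 6). The slice lst[1:3] covers indices [1, 2] with values [6, 2]. Replacing that slice with [72, 59] (same length) produces [14, 72, 59, 10, 7, 9].

[14, 72, 59, 10, 7, 9]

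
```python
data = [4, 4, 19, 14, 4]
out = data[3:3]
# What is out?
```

data has length 5. The slice data[3:3] resolves to an empty index range, so the result is [].

[]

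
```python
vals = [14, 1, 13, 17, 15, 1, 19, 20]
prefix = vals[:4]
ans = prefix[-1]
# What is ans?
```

vals has length 8. The slice vals[:4] selects indices [0, 1, 2, 3] (0->14, 1->1, 2->13, 3->17), giving [14, 1, 13, 17]. So prefix = [14, 1, 13, 17]. Then prefix[-1] = 17.

17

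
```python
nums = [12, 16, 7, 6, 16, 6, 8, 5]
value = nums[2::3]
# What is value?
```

nums has length 8. The slice nums[2::3] selects indices [2, 5] (2->7, 5->6), giving [7, 6].

[7, 6]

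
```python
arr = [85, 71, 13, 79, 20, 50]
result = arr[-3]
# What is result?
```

arr has length 6. Negative index -3 maps to positive index 6 + (-3) = 3. arr[3] = 79.

79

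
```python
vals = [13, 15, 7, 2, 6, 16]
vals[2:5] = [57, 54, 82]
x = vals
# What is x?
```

vals starts as [13, 15, 7, 2, 6, 16] (length 6). The slice vals[2:5] covers indices [2, 3, 4] with values [7, 2, 6]. Replacing that slice with [57, 54, 82] (same length) produces [13, 15, 57, 54, 82, 16].

[13, 15, 57, 54, 82, 16]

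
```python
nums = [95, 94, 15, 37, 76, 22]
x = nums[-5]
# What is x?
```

nums has length 6. Negative index -5 maps to positive index 6 + (-5) = 1. nums[1] = 94.

94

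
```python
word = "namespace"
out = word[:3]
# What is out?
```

word has length 9. The slice word[:3] selects indices [0, 1, 2] (0->'n', 1->'a', 2->'m'), giving 'nam'.

'nam'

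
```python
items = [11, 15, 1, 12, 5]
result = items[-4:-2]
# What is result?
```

items has length 5. The slice items[-4:-2] selects indices [1, 2] (1->15, 2->1), giving [15, 1].

[15, 1]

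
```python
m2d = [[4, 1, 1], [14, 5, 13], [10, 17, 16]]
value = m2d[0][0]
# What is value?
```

m2d[0] = [4, 1, 1]. Taking column 0 of that row yields 4.

4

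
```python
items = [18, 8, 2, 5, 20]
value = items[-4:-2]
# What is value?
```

items has length 5. The slice items[-4:-2] selects indices [1, 2] (1->8, 2->2), giving [8, 2].

[8, 2]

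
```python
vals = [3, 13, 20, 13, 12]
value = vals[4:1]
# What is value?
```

vals has length 5. The slice vals[4:1] resolves to an empty index range, so the result is [].

[]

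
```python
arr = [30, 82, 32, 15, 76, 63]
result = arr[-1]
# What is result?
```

arr has length 6. Negative index -1 maps to positive index 6 + (-1) = 5. arr[5] = 63.

63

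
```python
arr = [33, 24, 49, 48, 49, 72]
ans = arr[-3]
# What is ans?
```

arr has length 6. Negative index -3 maps to positive index 6 + (-3) = 3. arr[3] = 48.

48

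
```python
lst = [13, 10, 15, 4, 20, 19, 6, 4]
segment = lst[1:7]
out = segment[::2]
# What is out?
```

lst has length 8. The slice lst[1:7] selects indices [1, 2, 3, 4, 5, 6] (1->10, 2->15, 3->4, 4->20, 5->19, 6->6), giving [10, 15, 4, 20, 19, 6]. So segment = [10, 15, 4, 20, 19, 6]. segment has length 6. The slice segment[::2] selects indices [0, 2, 4] (0->10, 2->4, 4->19), giving [10, 4, 19].

[10, 4, 19]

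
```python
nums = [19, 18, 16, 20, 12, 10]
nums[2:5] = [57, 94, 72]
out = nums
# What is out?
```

nums starts as [19, 18, 16, 20, 12, 10] (length 6). The slice nums[2:5] covers indices [2, 3, 4] with values [16, 20, 12]. Replacing that slice with [57, 94, 72] (same length) produces [19, 18, 57, 94, 72, 10].

[19, 18, 57, 94, 72, 10]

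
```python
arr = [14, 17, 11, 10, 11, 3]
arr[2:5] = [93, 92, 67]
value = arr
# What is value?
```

arr starts as [14, 17, 11, 10, 11, 3] (length 6). The slice arr[2:5] covers indices [2, 3, 4] with values [11, 10, 11]. Replacing that slice with [93, 92, 67] (same length) produces [14, 17, 93, 92, 67, 3].

[14, 17, 93, 92, 67, 3]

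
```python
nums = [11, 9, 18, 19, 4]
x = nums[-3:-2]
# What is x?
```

nums has length 5. The slice nums[-3:-2] selects indices [2] (2->18), giving [18].

[18]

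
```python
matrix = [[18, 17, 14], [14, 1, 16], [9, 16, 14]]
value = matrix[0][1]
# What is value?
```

matrix[0] = [18, 17, 14]. Taking column 1 of that row yields 17.

17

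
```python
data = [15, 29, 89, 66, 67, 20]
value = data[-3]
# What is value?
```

data has length 6. Negative index -3 maps to positive index 6 + (-3) = 3. data[3] = 66.

66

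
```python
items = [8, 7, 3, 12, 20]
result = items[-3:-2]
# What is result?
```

items has length 5. The slice items[-3:-2] selects indices [2] (2->3), giving [3].

[3]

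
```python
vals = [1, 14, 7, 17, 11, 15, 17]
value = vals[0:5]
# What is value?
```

vals has length 7. The slice vals[0:5] selects indices [0, 1, 2, 3, 4] (0->1, 1->14, 2->7, 3->17, 4->11), giving [1, 14, 7, 17, 11].

[1, 14, 7, 17, 11]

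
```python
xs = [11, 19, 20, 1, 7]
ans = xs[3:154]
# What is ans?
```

xs has length 5. The slice xs[3:154] selects indices [3, 4] (3->1, 4->7), giving [1, 7].

[1, 7]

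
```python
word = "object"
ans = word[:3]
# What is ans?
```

word has length 6. The slice word[:3] selects indices [0, 1, 2] (0->'o', 1->'b', 2->'j'), giving 'obj'.

'obj'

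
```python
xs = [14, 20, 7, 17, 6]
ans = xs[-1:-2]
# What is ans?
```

xs has length 5. The slice xs[-1:-2] resolves to an empty index range, so the result is [].

[]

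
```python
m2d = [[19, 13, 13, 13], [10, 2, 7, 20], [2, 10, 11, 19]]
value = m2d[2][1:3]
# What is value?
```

m2d[2] = [2, 10, 11, 19]. m2d[2] has length 4. The slice m2d[2][1:3] selects indices [1, 2] (1->10, 2->11), giving [10, 11].

[10, 11]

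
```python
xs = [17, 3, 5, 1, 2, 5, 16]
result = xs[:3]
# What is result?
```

xs has length 7. The slice xs[:3] selects indices [0, 1, 2] (0->17, 1->3, 2->5), giving [17, 3, 5].

[17, 3, 5]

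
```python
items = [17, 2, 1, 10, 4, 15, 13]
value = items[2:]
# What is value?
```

items has length 7. The slice items[2:] selects indices [2, 3, 4, 5, 6] (2->1, 3->10, 4->4, 5->15, 6->13), giving [1, 10, 4, 15, 13].

[1, 10, 4, 15, 13]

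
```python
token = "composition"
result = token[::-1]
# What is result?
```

token has length 11. The slice token[::-1] selects indices [10, 9, 8, 7, 6, 5, 4, 3, 2, 1, 0] (10->'n', 9->'o', 8->'i', 7->'t', 6->'i', 5->'s', 4->'o', 3->'p', 2->'m', 1->'o', 0->'c'), giving 'noitisopmoc'.

'noitisopmoc'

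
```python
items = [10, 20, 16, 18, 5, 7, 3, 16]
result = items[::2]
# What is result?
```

items has length 8. The slice items[::2] selects indices [0, 2, 4, 6] (0->10, 2->16, 4->5, 6->3), giving [10, 16, 5, 3].

[10, 16, 5, 3]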